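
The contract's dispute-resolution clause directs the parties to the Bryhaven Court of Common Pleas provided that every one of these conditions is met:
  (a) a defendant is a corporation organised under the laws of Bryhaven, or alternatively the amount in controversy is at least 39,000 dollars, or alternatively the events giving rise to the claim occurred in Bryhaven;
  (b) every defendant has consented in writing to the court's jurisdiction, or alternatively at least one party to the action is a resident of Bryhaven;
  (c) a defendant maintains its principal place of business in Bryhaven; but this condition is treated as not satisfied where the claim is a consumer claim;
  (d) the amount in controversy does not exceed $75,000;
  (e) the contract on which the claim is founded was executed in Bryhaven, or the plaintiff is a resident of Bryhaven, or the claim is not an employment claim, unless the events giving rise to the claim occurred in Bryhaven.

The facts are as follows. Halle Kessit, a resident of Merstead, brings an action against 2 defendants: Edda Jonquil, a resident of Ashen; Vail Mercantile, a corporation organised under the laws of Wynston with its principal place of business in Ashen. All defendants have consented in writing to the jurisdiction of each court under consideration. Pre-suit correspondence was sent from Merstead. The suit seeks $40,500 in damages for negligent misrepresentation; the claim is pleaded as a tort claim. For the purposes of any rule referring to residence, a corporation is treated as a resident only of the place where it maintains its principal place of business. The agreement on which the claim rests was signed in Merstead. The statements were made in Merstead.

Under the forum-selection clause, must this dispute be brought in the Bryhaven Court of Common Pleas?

The Bryhaven Court of Common Pleas:
  (a) The amount in controversy is $40,500, which meets the USD 39,000 floor — that alternative is enough. Satisfied.
  (b) Every defendant has filed written consent — that alternative is enough. Satisfied.
  (c) The corporate defendant(s) have their principal place of business in Ashen, not Bryhaven. Not satisfied.
  (d) The amount in controversy is $40,500, within the USD 75,000 ceiling. Satisfied.
  (e) The claim is a tort claim, not an employment claim — that alternative is enough. Condition met.
  → Forum clause is not triggered.

No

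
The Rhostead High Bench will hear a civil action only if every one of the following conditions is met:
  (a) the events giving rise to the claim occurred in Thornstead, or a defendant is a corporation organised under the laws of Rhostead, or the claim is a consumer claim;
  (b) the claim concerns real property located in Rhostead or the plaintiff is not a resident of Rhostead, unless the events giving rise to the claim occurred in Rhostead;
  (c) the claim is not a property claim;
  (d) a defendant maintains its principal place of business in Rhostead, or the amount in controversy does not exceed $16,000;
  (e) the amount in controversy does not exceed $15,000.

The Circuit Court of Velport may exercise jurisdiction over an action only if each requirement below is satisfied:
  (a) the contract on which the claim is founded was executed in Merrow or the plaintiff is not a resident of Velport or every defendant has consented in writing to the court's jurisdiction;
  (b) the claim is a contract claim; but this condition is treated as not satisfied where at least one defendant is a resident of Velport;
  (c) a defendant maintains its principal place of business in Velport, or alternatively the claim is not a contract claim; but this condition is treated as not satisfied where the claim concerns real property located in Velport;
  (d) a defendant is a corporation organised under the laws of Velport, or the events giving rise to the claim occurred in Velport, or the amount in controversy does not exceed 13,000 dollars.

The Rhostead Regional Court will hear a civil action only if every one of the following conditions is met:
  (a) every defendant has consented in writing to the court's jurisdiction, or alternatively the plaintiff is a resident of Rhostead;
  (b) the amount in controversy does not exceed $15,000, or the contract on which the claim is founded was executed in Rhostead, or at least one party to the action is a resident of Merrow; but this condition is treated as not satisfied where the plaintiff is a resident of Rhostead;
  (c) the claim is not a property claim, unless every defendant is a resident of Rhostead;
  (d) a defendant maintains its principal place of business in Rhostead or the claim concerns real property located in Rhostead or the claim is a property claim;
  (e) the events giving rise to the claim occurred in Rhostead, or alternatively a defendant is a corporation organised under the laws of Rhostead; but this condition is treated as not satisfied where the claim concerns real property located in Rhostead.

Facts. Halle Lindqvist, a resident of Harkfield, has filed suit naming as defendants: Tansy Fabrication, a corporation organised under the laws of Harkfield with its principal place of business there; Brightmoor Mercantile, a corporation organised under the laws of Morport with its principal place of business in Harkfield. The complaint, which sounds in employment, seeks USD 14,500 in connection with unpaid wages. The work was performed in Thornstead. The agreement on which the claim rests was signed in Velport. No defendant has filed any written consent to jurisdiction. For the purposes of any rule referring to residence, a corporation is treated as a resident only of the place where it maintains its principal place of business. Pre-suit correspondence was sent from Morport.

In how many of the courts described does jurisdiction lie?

1

The Rhostead High Bench:
  (a) The operative events occurred in Thornstead — that alternative is enough. Satisfied.
  (b) The plaintiff resides in Harkfield, which is not Rhostead, which satisfies one of the alternatives. Satisfied.
  (c) The claim is an employment claim, not a property claim. Condition met.
  (d) The amount in controversy is 14,500 dollars, within the $16,000 ceiling, which satisfies one of the alternatives. Condition met.
  (e) The amount in controversy is 14,500 dollars, within the $15,000 ceiling. Condition met.
  → Every requirement is satisfied — jurisdiction.
The Circuit Court of Velport:
  (a) The plaintiff resides in Harkfield, which is not Velport — that alternative is enough. Satisfied.
  (b) The claim is an employment claim, not a contract claim. Fails.
  (c) The claim is an employment claim, not a contract claim, so this disjunct is met. The carve-out does not apply: the claim does not concern real property. Condition met.
  (d) The corporate defendant(s) are organised in Harkfield, Morport, not Velport; the operative events occurred in Thornstead, not Velport; the amount in controversy is 14,500 dollars, above the $13,000 ceiling — none of the alternatives is met. Fails.
  → No jurisdiction.
The Rhostead Regional Court:
  (a) No such written consent has been filed; the plaintiff resides in Harkfield, not Rhostead — every alternative fails. Not satisfied.
  (b) The amount in controversy is $14,500, within the 15,000 dollars ceiling, so one alternative holds. The carve-out does not apply: the plaintiff resides in Harkfield, not Rhostead. Satisfied.
  (c) The claim is an employment claim, not a property claim. Satisfied.
  (d) The corporate defendant(s) have their principal place of business in Harkfield, not Rhostead; the claim does not concern real property; the claim is an employment claim, not a property claim — none of the alternatives is met. Not met.
  (e) The operative events occurred in Thornstead, not Rhostead; the corporate defendant(s) are organised in Harkfield, Morport, not Rhostead — every alternative fails. Fails.
  → No jurisdiction.
Courts with jurisdiction: the Rhostead High Bench — 1 in total.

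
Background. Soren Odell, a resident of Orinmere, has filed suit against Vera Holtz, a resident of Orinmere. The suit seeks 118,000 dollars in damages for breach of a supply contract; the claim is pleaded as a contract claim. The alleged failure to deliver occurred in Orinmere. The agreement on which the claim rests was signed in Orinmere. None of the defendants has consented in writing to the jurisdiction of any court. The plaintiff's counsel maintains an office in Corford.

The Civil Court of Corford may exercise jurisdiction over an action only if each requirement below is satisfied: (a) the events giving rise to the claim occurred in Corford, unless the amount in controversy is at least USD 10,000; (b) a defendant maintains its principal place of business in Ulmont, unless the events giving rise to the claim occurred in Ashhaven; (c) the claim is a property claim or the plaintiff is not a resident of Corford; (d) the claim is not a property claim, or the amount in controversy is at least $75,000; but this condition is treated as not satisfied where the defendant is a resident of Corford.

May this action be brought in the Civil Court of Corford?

No

The Civil Court of Corford:
  (a) The operative events occurred in Orinmere, not Corford. The proviso rescues it, though: the amount in controversy is USD 118,000, which meets the 10,000 dollars floor. Met.
  (b) No defendant is a corporation. And the operative events occurred in Orinmere, not Ashhaven, so the proviso does not save it. Not met.
  (c) The plaintiff resides in Orinmere, which is not Corford, so this disjunct is met. Met.
  (d) The claim is a contract claim, not a property claim — that alternative is enough. And the carve-out is inapplicable — the defendant resides in Orinmere, not Corford. Condition met.
  → Not every requirement is met — no jurisdiction.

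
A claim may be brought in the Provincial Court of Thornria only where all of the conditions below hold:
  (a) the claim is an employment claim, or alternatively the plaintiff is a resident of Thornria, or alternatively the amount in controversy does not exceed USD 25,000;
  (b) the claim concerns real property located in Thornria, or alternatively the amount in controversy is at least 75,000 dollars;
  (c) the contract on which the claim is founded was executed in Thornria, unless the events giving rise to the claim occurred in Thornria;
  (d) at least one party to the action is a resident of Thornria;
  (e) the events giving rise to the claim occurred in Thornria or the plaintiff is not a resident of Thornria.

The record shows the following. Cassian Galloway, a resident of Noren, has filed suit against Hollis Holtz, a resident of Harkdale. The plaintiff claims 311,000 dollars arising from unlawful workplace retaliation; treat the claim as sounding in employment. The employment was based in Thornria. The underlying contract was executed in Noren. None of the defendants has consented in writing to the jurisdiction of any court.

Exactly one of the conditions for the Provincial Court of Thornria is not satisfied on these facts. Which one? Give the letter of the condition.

The Provincial Court of Thornria:
  (a) The claim is an employment claim — that alternative is enough. Condition met.
  (b) The amount in controversy is $311,000, which meets the USD 75,000 floor, which satisfies one of the alternatives. Met.
  (c) The contract was executed in Noren, not Thornria. But the operative events occurred in Thornria, and the 'unless' clause therefore excuses the requirement. Condition met.
  (d) No party resides in Thornria. Condition not met.
  (e) The operative events occurred in Thornria, which satisfies one of the alternatives. Condition met.
Only condition (d) fails.

(d)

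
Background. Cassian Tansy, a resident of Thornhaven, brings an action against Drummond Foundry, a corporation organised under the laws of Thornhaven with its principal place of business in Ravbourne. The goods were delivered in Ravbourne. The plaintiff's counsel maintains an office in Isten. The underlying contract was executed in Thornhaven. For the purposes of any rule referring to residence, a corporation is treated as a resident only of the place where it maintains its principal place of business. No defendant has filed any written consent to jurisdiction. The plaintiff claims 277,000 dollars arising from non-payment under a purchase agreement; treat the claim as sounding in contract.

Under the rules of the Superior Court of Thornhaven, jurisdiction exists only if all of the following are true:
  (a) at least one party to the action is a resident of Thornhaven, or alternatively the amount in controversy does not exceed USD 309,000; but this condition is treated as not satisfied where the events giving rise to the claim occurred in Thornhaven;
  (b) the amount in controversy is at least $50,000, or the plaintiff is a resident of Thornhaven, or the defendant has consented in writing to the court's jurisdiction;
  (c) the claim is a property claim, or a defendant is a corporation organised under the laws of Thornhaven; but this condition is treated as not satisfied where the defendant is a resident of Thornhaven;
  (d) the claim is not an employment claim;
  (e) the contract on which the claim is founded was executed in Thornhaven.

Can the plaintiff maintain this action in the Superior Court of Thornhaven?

The Superior Court of Thornhaven:
  (a) Cassian Tansy resides in Thornhaven, so one alternative holds. The exception is not triggered, since the operative events occurred in Ravbourne, not Thornhaven. Met.
  (b) The amount in controversy is 277,000 dollars, which meets the $50,000 floor, which satisfies one of the alternatives. Met.
  (c) Drummond Foundry is organised under the laws of Thornhaven — that alternative is enough. And the carve-out is inapplicable — the defendant resides in Ravbourne, not Thornhaven. Met.
  (d) The claim is a contract claim, not an employment claim. Satisfied.
  (e) The contract was executed in Thornhaven. Satisfied.
  → All conditions met; jurisdiction exists.

Yes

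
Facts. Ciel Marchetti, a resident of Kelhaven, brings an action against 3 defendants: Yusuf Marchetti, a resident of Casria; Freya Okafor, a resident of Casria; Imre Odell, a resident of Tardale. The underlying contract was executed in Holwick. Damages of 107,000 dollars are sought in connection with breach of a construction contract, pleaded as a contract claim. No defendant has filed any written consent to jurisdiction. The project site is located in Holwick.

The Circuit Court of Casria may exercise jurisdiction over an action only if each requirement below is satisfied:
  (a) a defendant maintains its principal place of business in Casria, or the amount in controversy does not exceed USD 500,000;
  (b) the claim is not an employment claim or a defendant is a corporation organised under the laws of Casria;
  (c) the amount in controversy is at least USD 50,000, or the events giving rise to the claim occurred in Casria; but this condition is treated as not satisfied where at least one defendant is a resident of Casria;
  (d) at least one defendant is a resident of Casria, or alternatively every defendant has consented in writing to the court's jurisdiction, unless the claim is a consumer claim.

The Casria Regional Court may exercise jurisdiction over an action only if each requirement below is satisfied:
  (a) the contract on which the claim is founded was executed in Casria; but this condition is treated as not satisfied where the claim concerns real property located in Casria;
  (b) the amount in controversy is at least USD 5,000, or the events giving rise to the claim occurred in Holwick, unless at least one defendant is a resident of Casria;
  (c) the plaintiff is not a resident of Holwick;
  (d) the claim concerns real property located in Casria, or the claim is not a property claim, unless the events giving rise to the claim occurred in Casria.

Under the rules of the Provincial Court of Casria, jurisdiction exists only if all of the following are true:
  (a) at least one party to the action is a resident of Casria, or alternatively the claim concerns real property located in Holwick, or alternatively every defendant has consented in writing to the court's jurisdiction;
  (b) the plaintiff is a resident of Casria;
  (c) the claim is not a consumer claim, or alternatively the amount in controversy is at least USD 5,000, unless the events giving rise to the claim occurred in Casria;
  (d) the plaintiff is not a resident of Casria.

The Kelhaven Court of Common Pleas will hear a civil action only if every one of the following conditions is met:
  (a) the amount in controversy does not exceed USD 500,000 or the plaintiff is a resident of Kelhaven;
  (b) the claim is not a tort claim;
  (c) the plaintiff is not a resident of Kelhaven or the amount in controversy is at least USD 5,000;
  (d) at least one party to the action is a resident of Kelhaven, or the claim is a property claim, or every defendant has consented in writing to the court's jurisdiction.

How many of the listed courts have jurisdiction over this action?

The Circuit Court of Casria:
  (a) The amount in controversy is $107,000, within the USD 500,000 ceiling — that alternative is enough. Condition met.
  (b) The claim is a contract claim, not an employment claim — that alternative is enough. Satisfied.
  (c) The amount in controversy is USD 107,000, which meets the 50,000 dollars floor, so this disjunct is met. However, Yusuf Marchetti resides in Casria, which falls within the stated exception and so defeats the condition. Not met.
  (d) Yusuf Marchetti resides in Casria — that alternative is enough. Condition met.
  → No jurisdiction.
The Casria Regional Court:
  (a) The contract was executed in Holwick, not Casria. Condition not met.
  (b) The amount in controversy is 107,000 dollars, which meets the $5,000 floor, so one alternative holds. Condition met.
  (c) The plaintiff resides in Kelhaven, which is not Holwick. Satisfied.
  (d) The claim is a contract claim, not a property claim — that alternative is enough. Satisfied.
  → At least one condition fails; no jurisdiction.
The Provincial Court of Casria:
  (a) Yusuf Marchetti resides in Casria, so this disjunct is met. Satisfied.
  (b) The plaintiff resides in Kelhaven, not Casria. Condition not met.
  (c) The claim is a contract claim, not a consumer claim — that alternative is enough. Met.
  (d) The plaintiff resides in Kelhaven, which is not Casria. Satisfied.
  → No jurisdiction.
The Kelhaven Court of Common Pleas:
  (a) The amount in controversy is $107,000, within the 500,000 dollars ceiling — that alternative is enough. Met.
  (b) The claim is a contract claim, not a tort claim. Met.
  (c) The amount in controversy is 107,000 dollars, which meets the USD 5,000 floor — that alternative is enough. Met.
  (d) Ciel Marchetti resides in Kelhaven, so one alternative holds. Condition met.
  → Jurisdiction lies.
Courts with jurisdiction: the Kelhaven Court of Common Pleas — 1 in total.

1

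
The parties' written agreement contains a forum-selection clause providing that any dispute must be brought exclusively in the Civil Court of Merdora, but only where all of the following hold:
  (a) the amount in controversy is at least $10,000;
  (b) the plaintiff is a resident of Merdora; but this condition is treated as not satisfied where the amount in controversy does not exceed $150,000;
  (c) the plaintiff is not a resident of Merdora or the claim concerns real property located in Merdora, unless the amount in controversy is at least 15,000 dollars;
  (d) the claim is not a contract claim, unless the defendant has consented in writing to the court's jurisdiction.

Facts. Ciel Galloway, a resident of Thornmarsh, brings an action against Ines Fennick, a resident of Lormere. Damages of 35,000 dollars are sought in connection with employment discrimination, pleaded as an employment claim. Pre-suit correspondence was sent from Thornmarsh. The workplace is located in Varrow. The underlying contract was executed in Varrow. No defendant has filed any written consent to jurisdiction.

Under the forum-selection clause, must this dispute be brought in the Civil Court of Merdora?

No

The Civil Court of Merdora:
  (a) The amount in controversy is 35,000 dollars, which meets the $10,000 floor. Met.
  (b) The plaintiff resides in Thornmarsh, not Merdora. Fails.
  (c) The plaintiff resides in Thornmarsh, which is not Merdora, so this disjunct is met. Condition met.
  (d) The claim is an employment claim, not a contract claim. Satisfied.
  → The clause does not apply.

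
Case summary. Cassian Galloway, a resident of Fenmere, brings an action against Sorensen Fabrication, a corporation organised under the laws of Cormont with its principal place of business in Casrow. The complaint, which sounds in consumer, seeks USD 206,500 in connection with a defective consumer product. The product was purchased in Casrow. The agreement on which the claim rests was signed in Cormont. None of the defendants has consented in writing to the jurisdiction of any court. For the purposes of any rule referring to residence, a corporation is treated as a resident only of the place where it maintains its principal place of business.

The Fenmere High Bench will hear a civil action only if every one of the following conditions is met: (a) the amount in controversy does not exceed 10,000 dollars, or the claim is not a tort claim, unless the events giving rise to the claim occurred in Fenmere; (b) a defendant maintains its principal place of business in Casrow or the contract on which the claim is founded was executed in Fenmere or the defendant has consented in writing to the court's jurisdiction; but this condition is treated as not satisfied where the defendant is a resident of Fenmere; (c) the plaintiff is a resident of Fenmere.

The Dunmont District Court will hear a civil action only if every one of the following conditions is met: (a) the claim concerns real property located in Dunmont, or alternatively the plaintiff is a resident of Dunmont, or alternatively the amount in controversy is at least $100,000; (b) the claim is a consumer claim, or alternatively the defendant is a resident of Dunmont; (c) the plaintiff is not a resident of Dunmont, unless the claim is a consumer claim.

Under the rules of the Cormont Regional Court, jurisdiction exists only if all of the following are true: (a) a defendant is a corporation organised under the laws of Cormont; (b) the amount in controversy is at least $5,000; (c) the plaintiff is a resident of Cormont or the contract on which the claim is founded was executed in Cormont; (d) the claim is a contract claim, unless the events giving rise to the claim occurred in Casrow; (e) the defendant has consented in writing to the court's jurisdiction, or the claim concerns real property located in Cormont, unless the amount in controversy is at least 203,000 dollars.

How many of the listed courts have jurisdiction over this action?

3

The Fenmere High Bench:
  (a) The claim is a consumer claim, not a tort claim, so one alternative holds. Condition met.
  (b) Sorensen Fabrication has its principal place of business in Casrow, so this disjunct is met. The exception is not triggered, since the defendant resides in Casrow, not Fenmere. Condition met.
  (c) The plaintiff resides in Fenmere. Condition met.
  → Every requirement is satisfied — jurisdiction.
The Dunmont District Court:
  (a) The amount in controversy is USD 206,500, which meets the USD 100,000 floor, so this disjunct is met. Satisfied.
  (b) The claim is a consumer claim — that alternative is enough. Condition met.
  (c) The plaintiff resides in Fenmere, which is not Dunmont. Satisfied.
  → Every requirement is satisfied — jurisdiction.
The Cormont Regional Court:
  (a) Sorensen Fabrication is organised under the laws of Cormont. Condition met.
  (b) The amount in controversy is $206,500, which meets the 5,000 dollars floor. Met.
  (c) The contract was executed in Cormont — that alternative is enough. Condition met.
  (d) The claim is a consumer claim, not a contract claim. However, the operative events occurred in Casrow, so the 'unless' proviso supplies this condition. Condition met.
  (e) No such written consent has been filed; the claim does not concern real property — every alternative fails. However, the amount in controversy is $206,500, which meets the USD 203,000 floor, so the 'unless' proviso supplies this condition. Satisfied.
  → Every requirement is satisfied — jurisdiction.
Courts with jurisdiction: the Fenmere High Bench, the Dunmont District Court, the Cormont Regional Court — 3 in total.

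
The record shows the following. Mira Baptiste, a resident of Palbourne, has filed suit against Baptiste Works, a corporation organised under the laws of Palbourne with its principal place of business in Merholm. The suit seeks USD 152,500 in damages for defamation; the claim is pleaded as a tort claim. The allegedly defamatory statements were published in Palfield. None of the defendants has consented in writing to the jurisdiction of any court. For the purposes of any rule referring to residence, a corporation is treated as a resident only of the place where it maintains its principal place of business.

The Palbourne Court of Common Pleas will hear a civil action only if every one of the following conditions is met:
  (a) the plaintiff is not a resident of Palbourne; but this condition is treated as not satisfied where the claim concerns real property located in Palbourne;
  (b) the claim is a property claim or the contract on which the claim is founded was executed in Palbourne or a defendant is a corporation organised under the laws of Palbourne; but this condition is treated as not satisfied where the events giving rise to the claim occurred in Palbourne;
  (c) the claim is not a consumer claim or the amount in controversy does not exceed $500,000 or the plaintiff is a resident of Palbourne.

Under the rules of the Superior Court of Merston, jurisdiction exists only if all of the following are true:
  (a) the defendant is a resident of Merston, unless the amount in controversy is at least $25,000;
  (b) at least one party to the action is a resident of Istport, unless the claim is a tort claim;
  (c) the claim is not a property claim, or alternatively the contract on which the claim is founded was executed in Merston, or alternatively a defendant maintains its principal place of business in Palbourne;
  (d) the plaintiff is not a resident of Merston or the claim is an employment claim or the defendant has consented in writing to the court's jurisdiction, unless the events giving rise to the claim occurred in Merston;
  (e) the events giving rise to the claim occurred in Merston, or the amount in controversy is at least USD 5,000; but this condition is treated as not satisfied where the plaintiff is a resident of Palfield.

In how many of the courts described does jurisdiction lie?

The Palbourne Court of Common Pleas:
  (a) The plaintiff resides in Palbourne. Not satisfied.
  (b) Baptiste Works is organised under the laws of Palbourne, so one alternative holds. The exception is not triggered, since the operative events occurred in Palfield, not Palbourne. Satisfied.
  (c) The claim is a tort claim, not a consumer claim, so this disjunct is met. Met.
  → No jurisdiction.
The Superior Court of Merston:
  (a) The defendant resides in Merholm, not Merston. But the amount in controversy is USD 152,500, which meets the USD 25,000 floor, and the 'unless' clause therefore excuses the requirement. Met.
  (b) No party resides in Istport. However, the claim is a tort claim, so the 'unless' proviso supplies this condition. Satisfied.
  (c) The claim is a tort claim, not a property claim, which satisfies one of the alternatives. Condition met.
  (d) The plaintiff resides in Palbourne, which is not Merston, so one alternative holds. Satisfied.
  (e) The amount in controversy is 152,500 dollars, which meets the 5,000 dollars floor, which satisfies one of the alternatives. The carve-out does not apply: the plaintiff resides in Palbourne, not Palfield. Condition met.
  → All conditions met; jurisdiction exists.
Courts with jurisdiction: the Superior Court of Merston — 1 in total.

1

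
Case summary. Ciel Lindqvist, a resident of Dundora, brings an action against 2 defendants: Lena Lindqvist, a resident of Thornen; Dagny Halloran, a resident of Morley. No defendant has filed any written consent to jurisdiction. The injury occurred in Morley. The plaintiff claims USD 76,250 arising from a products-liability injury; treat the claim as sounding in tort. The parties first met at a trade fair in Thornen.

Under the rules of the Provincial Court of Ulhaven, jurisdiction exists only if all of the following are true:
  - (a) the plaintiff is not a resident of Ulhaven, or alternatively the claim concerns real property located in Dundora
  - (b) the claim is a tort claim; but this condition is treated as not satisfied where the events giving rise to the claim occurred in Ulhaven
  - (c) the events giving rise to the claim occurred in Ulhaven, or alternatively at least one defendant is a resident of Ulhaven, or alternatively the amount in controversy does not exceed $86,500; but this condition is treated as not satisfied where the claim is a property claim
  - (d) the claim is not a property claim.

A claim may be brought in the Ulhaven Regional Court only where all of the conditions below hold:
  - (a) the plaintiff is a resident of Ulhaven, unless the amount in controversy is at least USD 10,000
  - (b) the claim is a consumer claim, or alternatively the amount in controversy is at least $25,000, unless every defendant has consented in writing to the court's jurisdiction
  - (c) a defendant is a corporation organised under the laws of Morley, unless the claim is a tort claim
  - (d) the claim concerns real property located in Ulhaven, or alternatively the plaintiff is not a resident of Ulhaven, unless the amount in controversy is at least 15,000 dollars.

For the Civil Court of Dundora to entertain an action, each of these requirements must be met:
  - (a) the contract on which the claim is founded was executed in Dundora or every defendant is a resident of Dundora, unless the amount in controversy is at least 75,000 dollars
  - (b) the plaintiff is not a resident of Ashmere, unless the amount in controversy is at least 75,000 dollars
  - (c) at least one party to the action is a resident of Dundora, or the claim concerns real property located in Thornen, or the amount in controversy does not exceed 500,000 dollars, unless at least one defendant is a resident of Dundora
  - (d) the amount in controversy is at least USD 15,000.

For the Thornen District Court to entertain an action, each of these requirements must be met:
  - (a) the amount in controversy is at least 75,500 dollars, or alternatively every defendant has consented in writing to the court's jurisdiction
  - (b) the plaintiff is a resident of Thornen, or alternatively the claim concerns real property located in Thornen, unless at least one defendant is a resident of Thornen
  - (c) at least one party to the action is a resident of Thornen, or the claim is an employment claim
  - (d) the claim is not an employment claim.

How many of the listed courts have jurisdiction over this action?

4

The Provincial Court of Ulhaven:
  (a) The plaintiff resides in Dundora, which is not Ulhaven — that alternative is enough. Met.
  (b) The claim is a tort claim. The exception is not triggered, since the operative events occurred in Morley, not Ulhaven. Condition met.
  (c) The amount in controversy is $76,250, within the USD 86,500 ceiling, which satisfies one of the alternatives. The exception is not triggered, since the claim is a tort claim, not a property claim. Met.
  (d) The claim is a tort claim, not a property claim. Condition met.
  → Every requirement is satisfied — jurisdiction.
The Ulhaven Regional Court:
  (a) The plaintiff resides in Dundora, not Ulhaven. But the amount in controversy is 76,250 dollars, which meets the 10,000 dollars floor, and the 'unless' clause therefore excuses the requirement. Condition met.
  (b) The amount in controversy is $76,250, which meets the 25,000 dollars floor — that alternative is enough. Met.
  (c) No defendant is a corporation. However, the claim is a tort claim, so the 'unless' proviso supplies this condition. Satisfied.
  (d) The plaintiff resides in Dundora, which is not Ulhaven, which satisfies one of the alternatives. Satisfied.
  → Every requirement is satisfied — jurisdiction.
The Civil Court of Dundora:
  (a) No contract (and hence no place of execution) is alleged; the defendants reside as follows — Lena Lindqvist in Thornen, Dagny Halloran in Morley — not all in Dundora — none of the alternatives is met. The proviso rescues it, though: the amount in controversy is $76,250, which meets the $75,000 floor. Condition met.
  (b) The plaintiff resides in Dundora, which is not Ashmere. Satisfied.
  (c) Ciel Lindqvist resides in Dundora, so one alternative holds. Condition met.
  (d) The amount in controversy is USD 76,250, which meets the $15,000 floor. Met.
  → All conditions met; jurisdiction exists.
The Thornen District Court:
  (a) The amount in controversy is $76,250, which meets the USD 75,500 floor, which satisfies one of the alternatives. Condition met.
  (b) The plaintiff resides in Dundora, not Thornen; the claim does not concern real property — none of the alternatives is met. The proviso rescues it, though: Lena Lindqvist resides in Thornen. Condition met.
  (c) Lena Lindqvist resides in Thornen, so one alternative holds. Condition met.
  (d) The claim is a tort claim, not an employment claim. Condition met.
  → Every requirement is satisfied — jurisdiction.
Courts with jurisdiction: the Provincial Court of Ulhaven, the Ulhaven Regional Court, the Civil Court of Dundora, the Thornen District Court — 4 in total.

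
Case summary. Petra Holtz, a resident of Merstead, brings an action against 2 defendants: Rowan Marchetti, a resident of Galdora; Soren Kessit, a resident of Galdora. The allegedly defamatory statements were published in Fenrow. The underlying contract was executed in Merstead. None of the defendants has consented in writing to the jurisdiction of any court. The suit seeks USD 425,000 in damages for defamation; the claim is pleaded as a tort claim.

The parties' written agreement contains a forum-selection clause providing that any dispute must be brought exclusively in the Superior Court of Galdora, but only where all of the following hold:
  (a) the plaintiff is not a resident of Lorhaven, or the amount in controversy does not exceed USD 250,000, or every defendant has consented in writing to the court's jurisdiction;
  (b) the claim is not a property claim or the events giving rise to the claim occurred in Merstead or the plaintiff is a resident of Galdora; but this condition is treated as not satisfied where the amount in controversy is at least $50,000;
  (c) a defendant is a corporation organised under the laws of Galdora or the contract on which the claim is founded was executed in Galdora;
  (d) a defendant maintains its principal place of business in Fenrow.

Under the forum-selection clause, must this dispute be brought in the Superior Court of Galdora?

The Superior Court of Galdora:
  (a) The plaintiff resides in Merstead, which is not Lorhaven, which satisfies one of the alternatives. Satisfied.
  (b) The claim is a tort claim, not a property claim — that alternative is enough. But the amount in controversy is 425,000 dollars, which meets the 50,000 dollars floor, triggering the carve-out and defeating this condition. Not met.
  (c) No defendant is a corporation; the contract was executed in Merstead, not Galdora — none of the alternatives is met. Condition not met.
  (d) No defendant is a corporation. Fails.
  → The clause does not apply.

No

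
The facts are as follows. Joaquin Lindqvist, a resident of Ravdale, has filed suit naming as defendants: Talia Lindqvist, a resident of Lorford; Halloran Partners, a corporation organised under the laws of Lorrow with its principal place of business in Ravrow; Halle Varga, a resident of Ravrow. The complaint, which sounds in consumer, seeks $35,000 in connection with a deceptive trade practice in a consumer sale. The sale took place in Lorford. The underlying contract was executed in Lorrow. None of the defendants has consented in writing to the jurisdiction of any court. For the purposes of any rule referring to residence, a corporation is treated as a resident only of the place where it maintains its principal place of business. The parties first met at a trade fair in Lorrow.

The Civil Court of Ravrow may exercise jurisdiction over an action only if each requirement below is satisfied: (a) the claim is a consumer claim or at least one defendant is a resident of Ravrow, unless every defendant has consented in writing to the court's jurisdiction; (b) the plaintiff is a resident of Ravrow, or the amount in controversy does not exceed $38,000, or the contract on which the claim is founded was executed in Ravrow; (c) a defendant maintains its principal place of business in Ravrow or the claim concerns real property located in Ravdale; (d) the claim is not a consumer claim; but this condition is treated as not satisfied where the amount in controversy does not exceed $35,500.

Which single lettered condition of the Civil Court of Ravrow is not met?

(d)

The Civil Court of Ravrow:
  (a) The claim is a consumer claim, which satisfies one of the alternatives. Satisfied.
  (b) The amount in controversy is $35,000, within the $38,000 ceiling — that alternative is enough. Satisfied.
  (c) Halloran Partners has its principal place of business in Ravrow, so this disjunct is met. Condition met.
  (d) The claim is a consumer claim. Condition not met.
Only condition (d) fails.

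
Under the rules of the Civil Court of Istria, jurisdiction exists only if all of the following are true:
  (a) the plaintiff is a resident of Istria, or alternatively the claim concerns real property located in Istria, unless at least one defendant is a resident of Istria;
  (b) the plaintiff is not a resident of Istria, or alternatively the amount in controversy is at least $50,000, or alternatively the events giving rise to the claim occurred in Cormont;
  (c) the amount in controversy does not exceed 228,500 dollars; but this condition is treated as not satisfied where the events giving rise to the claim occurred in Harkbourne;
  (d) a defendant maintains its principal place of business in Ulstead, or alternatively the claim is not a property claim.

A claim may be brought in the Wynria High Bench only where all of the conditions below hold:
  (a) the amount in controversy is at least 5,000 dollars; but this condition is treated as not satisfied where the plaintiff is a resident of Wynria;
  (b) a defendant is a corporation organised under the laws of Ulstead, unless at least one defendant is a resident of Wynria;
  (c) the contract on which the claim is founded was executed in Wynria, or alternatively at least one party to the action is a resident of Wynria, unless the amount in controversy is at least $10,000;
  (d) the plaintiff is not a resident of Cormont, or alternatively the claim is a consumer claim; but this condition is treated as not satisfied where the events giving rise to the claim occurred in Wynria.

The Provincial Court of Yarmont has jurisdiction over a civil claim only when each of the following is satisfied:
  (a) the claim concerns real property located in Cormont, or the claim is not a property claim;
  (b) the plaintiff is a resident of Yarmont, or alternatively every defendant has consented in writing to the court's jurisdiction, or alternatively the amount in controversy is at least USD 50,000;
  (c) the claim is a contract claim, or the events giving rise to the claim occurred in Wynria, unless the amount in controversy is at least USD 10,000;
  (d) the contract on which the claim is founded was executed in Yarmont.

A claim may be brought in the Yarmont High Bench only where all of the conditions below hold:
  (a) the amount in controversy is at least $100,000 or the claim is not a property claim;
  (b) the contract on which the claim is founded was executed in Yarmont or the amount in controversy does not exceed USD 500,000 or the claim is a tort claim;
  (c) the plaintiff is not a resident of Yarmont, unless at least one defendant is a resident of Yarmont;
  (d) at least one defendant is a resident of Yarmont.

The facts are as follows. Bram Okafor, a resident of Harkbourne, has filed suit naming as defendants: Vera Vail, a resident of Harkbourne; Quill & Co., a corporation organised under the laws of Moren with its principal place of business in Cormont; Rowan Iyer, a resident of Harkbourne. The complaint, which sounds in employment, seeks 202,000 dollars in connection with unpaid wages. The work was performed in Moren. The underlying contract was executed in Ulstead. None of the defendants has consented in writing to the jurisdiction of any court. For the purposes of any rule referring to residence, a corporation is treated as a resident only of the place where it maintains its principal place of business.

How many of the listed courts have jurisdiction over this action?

0

The Civil Court of Istria:
  (a) The plaintiff resides in Harkbourne, not Istria; the claim does not concern real property — no alternative holds. The proviso offers no rescue either, since no defendant resides in Istria (they reside in Harkbourne, Cormont, Harkbourne). Not met.
  (b) The plaintiff resides in Harkbourne, which is not Istria, which satisfies one of the alternatives. Satisfied.
  (c) The amount in controversy is $202,000, within the USD 228,500 ceiling. The carve-out does not apply: the operative events occurred in Moren, not Harkbourne. Met.
  (d) The claim is an employment claim, not a property claim — that alternative is enough. Satisfied.
  → No jurisdiction.
The Wynria High Bench:
  (a) The amount in controversy is $202,000, which meets the 5,000 dollars floor. The exception is not triggered, since the plaintiff resides in Harkbourne, not Wynria. Satisfied.
  (b) The corporate defendant(s) are organised in Moren, not Ulstead. Nor does the 'unless' clause help: no defendant resides in Wynria (they reside in Harkbourne, Cormont, Harkbourne). Not met.
  (c) The contract was executed in Ulstead, not Wynria; no party resides in Wynria — every alternative fails. But the amount in controversy is USD 202,000, which meets the USD 10,000 floor, and the 'unless' clause therefore excuses the requirement. Condition met.
  (d) The plaintiff resides in Harkbourne, which is not Cormont, so this disjunct is met. The carve-out does not apply: the operative events occurred in Moren, not Wynria. Condition met.
  → At least one condition fails; no jurisdiction.
The Provincial Court of Yarmont:
  (a) The claim is an employment claim, not a property claim, so this disjunct is met. Met.
  (b) The amount in controversy is USD 202,000, which meets the 50,000 dollars floor, so one alternative holds. Satisfied.
  (c) The claim is an employment claim, not a contract claim; the operative events occurred in Moren, not Wynria — none of the alternatives is met. The proviso rescues it, though: the amount in controversy is 202,000 dollars, which meets the USD 10,000 floor. Condition met.
  (d) The contract was executed in Ulstead, not Yarmont. Not satisfied.
  → Not every requirement is met — no jurisdiction.
The Yarmont High Bench:
  (a) The amount in controversy is USD 202,000, which meets the 100,000 dollars floor, which satisfies one of the alternatives. Met.
  (b) The amount in controversy is 202,000 dollars, within the 500,000 dollars ceiling, which satisfies one of the alternatives. Met.
  (c) The plaintiff resides in Harkbourne, which is not Yarmont. Met.
  (d) No defendant resides in Yarmont (they reside in Harkbourne, Cormont, Harkbourne). Not satisfied.
  → Not every requirement is met — no jurisdiction.
No court satisfies all of its conditions.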